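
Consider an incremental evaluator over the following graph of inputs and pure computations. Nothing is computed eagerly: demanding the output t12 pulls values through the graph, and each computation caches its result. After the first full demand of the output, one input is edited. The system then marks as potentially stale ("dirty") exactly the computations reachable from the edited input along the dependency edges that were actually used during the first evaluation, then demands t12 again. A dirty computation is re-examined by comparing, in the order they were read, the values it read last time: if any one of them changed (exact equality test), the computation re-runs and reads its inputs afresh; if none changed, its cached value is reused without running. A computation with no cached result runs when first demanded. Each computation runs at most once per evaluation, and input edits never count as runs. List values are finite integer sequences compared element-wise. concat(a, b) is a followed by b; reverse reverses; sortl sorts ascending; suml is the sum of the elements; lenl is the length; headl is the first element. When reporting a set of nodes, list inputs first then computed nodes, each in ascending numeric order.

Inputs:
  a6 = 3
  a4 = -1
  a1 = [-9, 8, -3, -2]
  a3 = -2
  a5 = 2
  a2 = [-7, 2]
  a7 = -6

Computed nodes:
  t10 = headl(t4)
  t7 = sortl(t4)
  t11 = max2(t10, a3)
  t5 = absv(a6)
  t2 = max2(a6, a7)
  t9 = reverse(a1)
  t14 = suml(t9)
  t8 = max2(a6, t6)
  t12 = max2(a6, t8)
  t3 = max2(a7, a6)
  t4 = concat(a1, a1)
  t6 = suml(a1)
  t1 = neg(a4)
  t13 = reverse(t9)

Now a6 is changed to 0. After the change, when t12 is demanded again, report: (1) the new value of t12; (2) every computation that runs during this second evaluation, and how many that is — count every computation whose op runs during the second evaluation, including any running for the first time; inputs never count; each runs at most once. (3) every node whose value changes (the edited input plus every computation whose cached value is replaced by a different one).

t12 now evaluates to 0.
Run set: t8, t12 (2 run).
Changed values: a6, t8, t12.

Initial pass — values computed on the first demand:
  t6 = suml([-9, 8, -3, -2]) = -6
  t8 = max2(3, -6) = 3
  t12 = max2(3, 3) = 3

Second demand — change propagation:
  t8: re-runs because a6 3->0; new result 0.
  t12: re-runs because a6 3->0; t8 3->0; new result 0.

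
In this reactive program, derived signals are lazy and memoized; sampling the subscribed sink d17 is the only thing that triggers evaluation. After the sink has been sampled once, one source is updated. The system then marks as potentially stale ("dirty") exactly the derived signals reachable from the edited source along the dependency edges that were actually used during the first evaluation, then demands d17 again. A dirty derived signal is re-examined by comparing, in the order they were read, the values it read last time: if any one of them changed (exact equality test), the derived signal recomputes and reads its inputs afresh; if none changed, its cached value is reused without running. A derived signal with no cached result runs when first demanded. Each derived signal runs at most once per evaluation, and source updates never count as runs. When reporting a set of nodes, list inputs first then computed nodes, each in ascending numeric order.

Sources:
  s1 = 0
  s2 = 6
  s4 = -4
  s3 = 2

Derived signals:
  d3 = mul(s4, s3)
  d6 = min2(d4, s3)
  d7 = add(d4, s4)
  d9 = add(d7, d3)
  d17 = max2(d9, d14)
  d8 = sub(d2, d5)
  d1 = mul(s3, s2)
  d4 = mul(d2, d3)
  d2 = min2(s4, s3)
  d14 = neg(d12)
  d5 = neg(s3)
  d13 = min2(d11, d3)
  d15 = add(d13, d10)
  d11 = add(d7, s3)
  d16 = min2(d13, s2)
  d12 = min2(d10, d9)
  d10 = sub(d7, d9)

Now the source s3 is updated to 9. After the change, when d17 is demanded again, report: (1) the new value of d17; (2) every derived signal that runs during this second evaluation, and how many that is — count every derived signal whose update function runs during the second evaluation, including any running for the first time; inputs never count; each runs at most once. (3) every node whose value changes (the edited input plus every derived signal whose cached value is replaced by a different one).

First demand of the output computes:
  d2 = min2(-4, 2) = -4
  d3 = mul(-4, 2) = -8
  d4 = mul(-4, -8) = 32
  d7 = add(32, -4) = 28
  d9 = add(28, -8) = 20
  d10 = sub(28, 20) = 8
  d12 = min2(8, 20) = 8
  d14 = neg(8) = -8
  d17 = max2(20, -8) = 20

After the edit, cleaning proceeds:
  d2: a read changed (s3 2->9) — executes, giving -4 — identical to its old value.
  d3: a read changed (s3 2->9) — executes, giving -36.
  d4: a read changed (d3 -8->-36) — executes, giving 144.
  d7: a read changed (d4 32->144) — executes, giving 140.
  d9: a read changed (d7 28->140; d3 -8->-36) — executes, giving 104.
  d10: a read changed (d7 28->140; d9 20->104) — executes, giving 36.
  d12: a read changed (d10 8->36; d9 20->104) — executes, giving 36.
  d14: a read changed (d12 8->36) — executes, giving -36.
  d17: a read changed (d9 20->104; d14 -8->-36) — executes, giving 104.

Demanding d17 again yields 104.
9 derived signals run: d2, d3, d4, d7, d9, d10, d12, d14, d17.
The nodes whose values change: s3, d3, d4, d7, d9, d10, d12, d14, d17.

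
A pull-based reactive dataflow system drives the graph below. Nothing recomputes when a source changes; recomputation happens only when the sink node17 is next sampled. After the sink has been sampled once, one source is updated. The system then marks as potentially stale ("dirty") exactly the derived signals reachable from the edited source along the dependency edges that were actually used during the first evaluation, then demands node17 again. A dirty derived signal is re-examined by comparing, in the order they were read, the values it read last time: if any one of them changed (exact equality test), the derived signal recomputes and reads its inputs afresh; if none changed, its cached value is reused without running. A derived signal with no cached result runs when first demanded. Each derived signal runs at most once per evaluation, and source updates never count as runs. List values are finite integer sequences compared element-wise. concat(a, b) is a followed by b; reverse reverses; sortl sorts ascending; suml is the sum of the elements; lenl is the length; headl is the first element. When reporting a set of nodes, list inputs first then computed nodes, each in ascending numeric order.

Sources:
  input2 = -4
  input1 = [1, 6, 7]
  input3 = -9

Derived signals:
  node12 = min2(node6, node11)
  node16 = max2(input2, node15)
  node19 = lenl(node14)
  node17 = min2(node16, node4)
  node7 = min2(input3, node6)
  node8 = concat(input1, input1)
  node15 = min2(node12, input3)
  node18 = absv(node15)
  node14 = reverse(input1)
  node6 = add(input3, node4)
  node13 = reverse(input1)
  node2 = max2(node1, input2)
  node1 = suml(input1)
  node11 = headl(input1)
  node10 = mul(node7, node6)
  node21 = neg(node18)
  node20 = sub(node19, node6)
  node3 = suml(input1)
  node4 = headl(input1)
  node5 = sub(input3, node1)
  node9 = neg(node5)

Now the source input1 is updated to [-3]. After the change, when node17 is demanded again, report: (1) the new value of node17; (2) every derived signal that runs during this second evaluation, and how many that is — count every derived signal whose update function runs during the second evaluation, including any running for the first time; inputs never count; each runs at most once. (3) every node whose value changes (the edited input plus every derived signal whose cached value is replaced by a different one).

New value of node17: -4.
Derived signals that run: node4, node6, node11, node12, node15, node16, node17 — 7 in total.
Values that change: input1, node4, node6, node11, node12, node15.

First evaluation (everything demanded from the output):
  node4 = headl([1, 6, 7]) = 1
  node6 = add(-9, 1) = -8
  node11 = headl([1, 6, 7]) = 1
  node12 = min2(-8, 1) = -8
  node15 = min2(-8, -9) = -9
  node16 = max2(-4, -9) = -4
  node17 = min2(-4, 1) = -4

Propagation after the edit:
  node4: runs — input1 [1, 6, 7]->[-3]; result -3.
  node6: runs — node4 1->-3; result -12.
  node11: runs — input1 [1, 6, 7]->[-3]; result -3.
  node12: runs — node6 -8->-12; node11 1->-3; result -12.
  node15: runs — node12 -8->-12; result -12.
  node16: runs — node15 -9->-12; result -4 (same value as before).
  node17: runs — node4 1->-3; result -4 (same value as before).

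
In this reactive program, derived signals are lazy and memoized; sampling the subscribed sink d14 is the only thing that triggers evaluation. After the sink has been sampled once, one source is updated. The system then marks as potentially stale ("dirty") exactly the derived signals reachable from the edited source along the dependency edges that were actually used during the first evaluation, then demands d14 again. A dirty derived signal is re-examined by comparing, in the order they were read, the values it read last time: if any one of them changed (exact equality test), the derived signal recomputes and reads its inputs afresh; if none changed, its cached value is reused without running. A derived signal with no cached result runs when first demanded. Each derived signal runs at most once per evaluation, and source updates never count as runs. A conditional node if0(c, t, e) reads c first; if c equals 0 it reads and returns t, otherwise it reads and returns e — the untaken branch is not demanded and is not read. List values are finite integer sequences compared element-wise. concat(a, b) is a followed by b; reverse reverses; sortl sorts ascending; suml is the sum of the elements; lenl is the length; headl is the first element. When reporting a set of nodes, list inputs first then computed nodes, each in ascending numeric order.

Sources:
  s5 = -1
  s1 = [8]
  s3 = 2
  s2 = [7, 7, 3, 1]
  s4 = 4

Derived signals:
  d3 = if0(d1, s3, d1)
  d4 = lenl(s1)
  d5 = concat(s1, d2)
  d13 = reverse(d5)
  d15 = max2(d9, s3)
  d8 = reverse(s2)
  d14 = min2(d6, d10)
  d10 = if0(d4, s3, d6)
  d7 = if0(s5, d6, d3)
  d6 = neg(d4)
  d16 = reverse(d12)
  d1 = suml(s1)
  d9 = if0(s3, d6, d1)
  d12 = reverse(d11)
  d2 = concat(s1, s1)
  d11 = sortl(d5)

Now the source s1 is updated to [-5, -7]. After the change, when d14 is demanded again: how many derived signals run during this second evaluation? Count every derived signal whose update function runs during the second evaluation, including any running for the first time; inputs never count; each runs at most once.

4 derived signals run: d4, d6, d10, d14.

First demand of the output computes:
  d4 = lenl([8]) = 1
  d6 = neg(1) = -1
  d10 = if0(d4=1 -> else branch d6) = -1
  d14 = min2(-1, -1) = -1

After the edit, cleaning proceeds:
  d4: a read changed (s1 [8]->[-5, -7]) — executes, giving 2.
  d6: a read changed (d4 1->2) — executes, giving -2.
  d10: a read changed (d4 1->2; d6 -1->-2) — executes, giving -2.
  d14: a read changed (d6 -1->-2; d10 -1->-2) — executes, giving -2.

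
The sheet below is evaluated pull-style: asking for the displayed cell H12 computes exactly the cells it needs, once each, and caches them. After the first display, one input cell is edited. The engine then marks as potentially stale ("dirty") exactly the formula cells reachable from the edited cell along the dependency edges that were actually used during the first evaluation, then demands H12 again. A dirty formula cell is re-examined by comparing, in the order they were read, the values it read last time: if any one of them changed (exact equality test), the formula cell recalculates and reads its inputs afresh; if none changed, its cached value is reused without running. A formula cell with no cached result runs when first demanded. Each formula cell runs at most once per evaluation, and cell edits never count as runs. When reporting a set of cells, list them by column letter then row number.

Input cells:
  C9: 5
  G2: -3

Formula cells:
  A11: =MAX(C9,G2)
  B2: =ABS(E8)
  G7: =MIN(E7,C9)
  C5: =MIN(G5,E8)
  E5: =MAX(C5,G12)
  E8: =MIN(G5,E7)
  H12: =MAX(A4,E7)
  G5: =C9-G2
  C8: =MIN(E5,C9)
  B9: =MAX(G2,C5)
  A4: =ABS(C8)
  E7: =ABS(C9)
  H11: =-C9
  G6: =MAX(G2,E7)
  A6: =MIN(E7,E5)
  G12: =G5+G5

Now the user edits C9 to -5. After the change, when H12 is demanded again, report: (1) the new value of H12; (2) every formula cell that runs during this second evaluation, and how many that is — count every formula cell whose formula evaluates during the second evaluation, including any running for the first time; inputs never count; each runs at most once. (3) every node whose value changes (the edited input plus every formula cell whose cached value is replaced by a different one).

Demanding H12 again yields 5.
8 formula cells run: A4, C5, C8, E5, E7, E8, G5, G12.
The nodes whose values change: C5, C8, C9, E5, E8, G5, G12.
Note where the cutoff bites: H12 is checked, finds nothing changed, and keeps its cache.

First demand of the output computes:
  E7 = ABS(5) = 5
  G5 = 5 - -3 = 8
  E8 = MIN(8, 5) = 5
  C5 = MIN(8, 5) = 5
  G12 = 8 + 8 = 16
  E5 = MAX(5, 16) = 16
  C8 = MIN(16, 5) = 5
  A4 = ABS(5) = 5
  H12 = MAX(5, 5) = 5

After the edit, cleaning proceeds:
  E7: a read changed (C9 5->-5) — executes, giving 5 — identical to its old value.
  G5: a read changed (C9 5->-5) — executes, giving -2.
  E8: a read changed (G5 8->-2) — executes, giving -2.
  C5: a read changed (G5 8->-2; E8 5->-2) — executes, giving -2.
  G12: a read changed (G5 8->-2; G5 8->-2) — executes, giving -4.
  E5: a read changed (C5 5->-2; G12 16->-4) — executes, giving -2.
  C8: a read changed (E5 16->-2; C9 5->-5) — executes, giving -5.
  A4: a read changed (C8 5->-5) — executes, giving 5 — identical to its old value.
  H12: dirty, but its reads are unchanged (A4 unchanged, E7 unchanged); cached 5 stands.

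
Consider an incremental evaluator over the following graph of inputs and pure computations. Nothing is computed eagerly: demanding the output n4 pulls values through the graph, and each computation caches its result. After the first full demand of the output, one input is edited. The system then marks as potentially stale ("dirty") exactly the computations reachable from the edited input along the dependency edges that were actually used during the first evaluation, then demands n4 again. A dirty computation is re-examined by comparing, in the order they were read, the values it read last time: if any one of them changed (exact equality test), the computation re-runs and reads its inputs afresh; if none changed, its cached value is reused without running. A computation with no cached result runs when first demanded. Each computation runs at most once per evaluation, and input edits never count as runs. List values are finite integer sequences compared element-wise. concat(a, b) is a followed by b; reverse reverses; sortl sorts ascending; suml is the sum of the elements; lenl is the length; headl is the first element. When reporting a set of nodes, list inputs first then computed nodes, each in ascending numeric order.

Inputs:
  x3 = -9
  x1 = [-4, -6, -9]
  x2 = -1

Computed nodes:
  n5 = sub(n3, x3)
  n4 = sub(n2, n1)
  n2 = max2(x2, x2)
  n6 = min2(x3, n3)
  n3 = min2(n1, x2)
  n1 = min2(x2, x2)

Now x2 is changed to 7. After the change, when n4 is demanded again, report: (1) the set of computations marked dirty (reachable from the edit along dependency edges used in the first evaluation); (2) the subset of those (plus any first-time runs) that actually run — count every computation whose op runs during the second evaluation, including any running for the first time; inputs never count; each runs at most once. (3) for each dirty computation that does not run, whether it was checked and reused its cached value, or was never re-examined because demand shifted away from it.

Initial pass — values computed on the first demand:
  n1 = min2(-1, -1) = -1
  n2 = max2(-1, -1) = -1
  n4 = sub(-1, -1) = 0

Second demand — change propagation:
  n1: re-runs because x2 -1->7; x2 -1->7; new result 7.
  n2: re-runs because x2 -1->7; x2 -1->7; new result 7.
  n4: re-runs because n2 -1->7; n1 -1->7; new result 0 (unchanged).

Dirty set: n1, n2, n4.
Run set: n1, n2, n4 (3 run).
All dirty computations ended up running.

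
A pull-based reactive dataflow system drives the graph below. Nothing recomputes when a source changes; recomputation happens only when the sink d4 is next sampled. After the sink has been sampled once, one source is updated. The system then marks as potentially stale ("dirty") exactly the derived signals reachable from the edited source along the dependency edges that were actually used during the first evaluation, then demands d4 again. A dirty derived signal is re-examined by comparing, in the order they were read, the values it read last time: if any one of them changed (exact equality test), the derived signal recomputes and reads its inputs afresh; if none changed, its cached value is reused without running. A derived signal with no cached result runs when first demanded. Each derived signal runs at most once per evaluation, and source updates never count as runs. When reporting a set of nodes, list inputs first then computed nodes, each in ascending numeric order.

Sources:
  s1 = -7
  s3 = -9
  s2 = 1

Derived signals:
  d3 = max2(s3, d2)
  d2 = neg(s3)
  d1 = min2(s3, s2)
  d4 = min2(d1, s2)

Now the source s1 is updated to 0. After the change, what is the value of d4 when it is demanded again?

New value of d4: -9.
Key observation: s1 is never demanded by the output, so the edit triggers no recomputation at all.

First evaluation (everything demanded from the output):
  d1 = min2(-9, 1) = -9
  d4 = min2(-9, 1) = -9

Propagation after the edit:
  s1 feeds no computation that the output demands — nothing is marked dirty and nothing runs.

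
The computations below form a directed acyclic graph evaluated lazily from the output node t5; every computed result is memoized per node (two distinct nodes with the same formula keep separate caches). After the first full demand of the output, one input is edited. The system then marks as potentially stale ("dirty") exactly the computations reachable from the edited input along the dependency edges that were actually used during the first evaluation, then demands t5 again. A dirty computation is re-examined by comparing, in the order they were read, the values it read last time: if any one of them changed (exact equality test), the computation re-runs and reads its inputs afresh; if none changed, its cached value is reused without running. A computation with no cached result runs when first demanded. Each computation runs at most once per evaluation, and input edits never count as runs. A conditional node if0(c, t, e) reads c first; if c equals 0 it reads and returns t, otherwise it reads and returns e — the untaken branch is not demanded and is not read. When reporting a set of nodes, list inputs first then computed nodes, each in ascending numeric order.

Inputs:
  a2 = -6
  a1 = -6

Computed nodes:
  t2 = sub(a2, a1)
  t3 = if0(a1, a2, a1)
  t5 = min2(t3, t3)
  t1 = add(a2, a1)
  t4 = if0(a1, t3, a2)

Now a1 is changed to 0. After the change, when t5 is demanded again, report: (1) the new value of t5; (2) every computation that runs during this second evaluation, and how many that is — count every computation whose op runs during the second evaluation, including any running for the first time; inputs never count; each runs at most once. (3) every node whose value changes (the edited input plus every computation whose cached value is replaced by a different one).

First demand of the output computes:
  t3 = if0(a1=-6 -> else branch a1) = -6
  t5 = min2(-6, -6) = -6

After the edit, cleaning proceeds:
  t3: a read changed (a1 -6->0; a1 -6->0) — executes, giving -6 — identical to its old value.
  t5: dirty, but its reads are unchanged (t3 unchanged, t3 unchanged); cached -6 stands.

Note the absorption at t3: it re-runs yet its value is the same, leaving the output's value untouched.

Demanding t5 again yields -6.
1 computations run: t3.
The nodes whose values change: a1.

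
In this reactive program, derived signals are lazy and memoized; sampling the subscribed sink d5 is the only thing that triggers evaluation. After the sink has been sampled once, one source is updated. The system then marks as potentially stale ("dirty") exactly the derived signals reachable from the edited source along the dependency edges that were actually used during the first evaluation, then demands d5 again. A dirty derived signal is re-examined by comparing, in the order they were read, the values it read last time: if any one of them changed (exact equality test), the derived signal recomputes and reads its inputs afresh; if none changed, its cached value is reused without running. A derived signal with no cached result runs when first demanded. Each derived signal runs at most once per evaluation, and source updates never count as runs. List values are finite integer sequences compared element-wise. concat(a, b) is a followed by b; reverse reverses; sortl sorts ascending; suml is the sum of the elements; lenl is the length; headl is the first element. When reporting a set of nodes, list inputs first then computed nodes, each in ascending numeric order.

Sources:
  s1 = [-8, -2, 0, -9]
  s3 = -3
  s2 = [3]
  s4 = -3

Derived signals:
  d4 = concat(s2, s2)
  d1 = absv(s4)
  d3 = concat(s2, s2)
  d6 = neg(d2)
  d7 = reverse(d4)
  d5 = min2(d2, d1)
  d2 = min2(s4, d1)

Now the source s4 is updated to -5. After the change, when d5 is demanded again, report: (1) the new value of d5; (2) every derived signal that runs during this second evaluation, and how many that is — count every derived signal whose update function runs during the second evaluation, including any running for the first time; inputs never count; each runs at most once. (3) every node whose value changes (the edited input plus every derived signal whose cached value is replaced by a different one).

Demanding d5 again yields -5.
3 derived signals run: d1, d2, d5.
The nodes whose values change: s4, d1, d2, d5.

First demand of the output computes:
  d1 = absv(-3) = 3
  d2 = min2(-3, 3) = -3
  d5 = min2(-3, 3) = -3

After the edit, cleaning proceeds:
  d1: a read changed (s4 -3->-5) — executes, giving 5.
  d2: a read changed (s4 -3->-5; d1 3->5) — executes, giving -5.
  d5: a read changed (d2 -3->-5; d1 3->5) — executes, giving -5.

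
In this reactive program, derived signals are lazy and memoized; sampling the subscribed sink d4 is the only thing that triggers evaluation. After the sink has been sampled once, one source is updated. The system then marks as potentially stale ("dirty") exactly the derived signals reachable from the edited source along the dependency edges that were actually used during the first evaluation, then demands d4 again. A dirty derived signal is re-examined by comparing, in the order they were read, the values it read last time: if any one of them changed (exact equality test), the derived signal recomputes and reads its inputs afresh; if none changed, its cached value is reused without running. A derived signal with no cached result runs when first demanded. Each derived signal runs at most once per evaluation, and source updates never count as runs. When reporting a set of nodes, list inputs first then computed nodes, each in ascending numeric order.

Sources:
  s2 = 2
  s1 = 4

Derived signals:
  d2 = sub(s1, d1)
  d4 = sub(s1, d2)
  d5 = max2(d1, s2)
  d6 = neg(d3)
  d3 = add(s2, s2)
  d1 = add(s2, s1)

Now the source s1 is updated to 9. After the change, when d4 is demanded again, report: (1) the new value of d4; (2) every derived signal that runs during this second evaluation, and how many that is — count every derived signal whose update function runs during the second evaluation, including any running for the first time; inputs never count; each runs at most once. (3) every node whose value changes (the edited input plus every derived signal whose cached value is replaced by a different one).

Demanding d4 again yields 11.
3 derived signals run: d1, d2, d4.
The nodes whose values change: s1, d1, d4.

First demand of the output computes:
  d1 = add(2, 4) = 6
  d2 = sub(4, 6) = -2
  d4 = sub(4, -2) = 6

After the edit, cleaning proceeds:
  d1: a read changed (s1 4->9) — executes, giving 11.
  d2: a read changed (s1 4->9; d1 6->11) — executes, giving -2 — identical to its old value.
  d4: a read changed (s1 4->9) — executes, giving 11.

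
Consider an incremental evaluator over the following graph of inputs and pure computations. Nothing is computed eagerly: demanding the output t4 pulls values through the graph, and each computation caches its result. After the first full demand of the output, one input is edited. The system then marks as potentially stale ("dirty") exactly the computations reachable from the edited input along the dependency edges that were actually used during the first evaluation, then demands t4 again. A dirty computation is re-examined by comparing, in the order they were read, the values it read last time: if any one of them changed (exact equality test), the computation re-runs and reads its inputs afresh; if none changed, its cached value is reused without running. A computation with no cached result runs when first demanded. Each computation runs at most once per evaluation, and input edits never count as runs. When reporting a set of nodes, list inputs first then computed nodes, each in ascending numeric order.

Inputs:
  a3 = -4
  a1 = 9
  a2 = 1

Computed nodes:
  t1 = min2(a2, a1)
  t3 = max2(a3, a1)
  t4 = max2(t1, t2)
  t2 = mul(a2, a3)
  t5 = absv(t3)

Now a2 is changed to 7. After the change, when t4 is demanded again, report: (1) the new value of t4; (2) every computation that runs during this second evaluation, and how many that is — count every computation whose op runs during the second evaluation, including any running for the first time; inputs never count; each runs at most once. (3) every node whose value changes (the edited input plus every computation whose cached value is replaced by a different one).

t4 now evaluates to 7.
Run set: t1, t2, t4 (3 run).
Changed values: a2, t1, t2, t4.

Initial pass — values computed on the first demand:
  t1 = min2(1, 9) = 1
  t2 = mul(1, -4) = -4
  t4 = max2(1, -4) = 1

Second demand — change propagation:
  t1: re-runs because a2 1->7; new result 7.
  t2: re-runs because a2 1->7; new result -28.
  t4: re-runs because t1 1->7; t2 -4->-28; new result 7.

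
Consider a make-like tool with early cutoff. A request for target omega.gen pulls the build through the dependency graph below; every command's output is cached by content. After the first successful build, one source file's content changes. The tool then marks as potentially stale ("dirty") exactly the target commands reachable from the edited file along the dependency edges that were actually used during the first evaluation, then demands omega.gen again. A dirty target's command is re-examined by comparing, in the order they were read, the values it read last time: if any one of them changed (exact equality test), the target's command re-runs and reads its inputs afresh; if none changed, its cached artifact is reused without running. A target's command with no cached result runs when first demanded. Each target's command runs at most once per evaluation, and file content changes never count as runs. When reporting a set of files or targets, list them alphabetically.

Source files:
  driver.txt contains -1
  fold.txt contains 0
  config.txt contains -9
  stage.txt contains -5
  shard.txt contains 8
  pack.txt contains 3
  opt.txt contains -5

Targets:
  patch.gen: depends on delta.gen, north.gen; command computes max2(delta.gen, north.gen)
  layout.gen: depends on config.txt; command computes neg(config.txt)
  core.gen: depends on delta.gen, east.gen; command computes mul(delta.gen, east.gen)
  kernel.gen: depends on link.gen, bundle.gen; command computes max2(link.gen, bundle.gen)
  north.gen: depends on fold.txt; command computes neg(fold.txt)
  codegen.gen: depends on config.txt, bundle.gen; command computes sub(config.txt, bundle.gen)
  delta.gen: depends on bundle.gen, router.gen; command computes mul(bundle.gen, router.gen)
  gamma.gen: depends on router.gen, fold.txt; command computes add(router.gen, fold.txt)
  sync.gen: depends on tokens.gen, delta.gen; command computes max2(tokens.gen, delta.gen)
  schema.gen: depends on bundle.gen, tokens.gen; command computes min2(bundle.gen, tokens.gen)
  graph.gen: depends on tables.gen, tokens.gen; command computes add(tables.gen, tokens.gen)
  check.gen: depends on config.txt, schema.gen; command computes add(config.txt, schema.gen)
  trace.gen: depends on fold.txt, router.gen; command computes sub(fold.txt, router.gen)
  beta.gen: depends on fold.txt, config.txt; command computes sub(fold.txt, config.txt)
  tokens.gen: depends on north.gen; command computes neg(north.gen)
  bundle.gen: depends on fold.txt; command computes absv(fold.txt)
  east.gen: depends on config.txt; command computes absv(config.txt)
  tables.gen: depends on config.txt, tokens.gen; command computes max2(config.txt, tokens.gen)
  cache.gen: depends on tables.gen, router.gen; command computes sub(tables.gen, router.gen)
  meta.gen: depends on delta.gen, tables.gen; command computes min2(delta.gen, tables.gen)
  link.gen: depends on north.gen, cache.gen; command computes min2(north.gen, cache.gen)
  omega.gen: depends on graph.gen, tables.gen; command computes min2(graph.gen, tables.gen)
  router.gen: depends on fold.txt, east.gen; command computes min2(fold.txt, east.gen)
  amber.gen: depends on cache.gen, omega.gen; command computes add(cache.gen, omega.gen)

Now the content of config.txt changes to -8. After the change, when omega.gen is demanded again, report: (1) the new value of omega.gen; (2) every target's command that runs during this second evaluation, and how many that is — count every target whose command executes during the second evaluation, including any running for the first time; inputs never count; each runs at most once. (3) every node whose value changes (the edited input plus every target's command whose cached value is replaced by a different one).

Demanding omega.gen again yields 0.
1 target commands run: tables.gen.
The nodes whose values change: config.txt.
Note the absorption at tables.gen: it re-runs yet its value is the same, leaving the output's value untouched.

First demand of the output computes:
  north.gen = neg(0) = 0
  tokens.gen = neg(0) = 0
  tables.gen = max2(-9, 0) = 0
  graph.gen = add(0, 0) = 0
  omega.gen = min2(0, 0) = 0

After the edit, cleaning proceeds:
  tables.gen: a read changed (config.txt -9->-8) — executes, giving 0 — identical to its old value.
  graph.gen: dirty, but its reads are unchanged (tables.gen unchanged, tokens.gen unchanged); cached 0 stands.
  omega.gen: dirty, but its reads are unchanged (graph.gen unchanged, tables.gen unchanged); cached 0 stands.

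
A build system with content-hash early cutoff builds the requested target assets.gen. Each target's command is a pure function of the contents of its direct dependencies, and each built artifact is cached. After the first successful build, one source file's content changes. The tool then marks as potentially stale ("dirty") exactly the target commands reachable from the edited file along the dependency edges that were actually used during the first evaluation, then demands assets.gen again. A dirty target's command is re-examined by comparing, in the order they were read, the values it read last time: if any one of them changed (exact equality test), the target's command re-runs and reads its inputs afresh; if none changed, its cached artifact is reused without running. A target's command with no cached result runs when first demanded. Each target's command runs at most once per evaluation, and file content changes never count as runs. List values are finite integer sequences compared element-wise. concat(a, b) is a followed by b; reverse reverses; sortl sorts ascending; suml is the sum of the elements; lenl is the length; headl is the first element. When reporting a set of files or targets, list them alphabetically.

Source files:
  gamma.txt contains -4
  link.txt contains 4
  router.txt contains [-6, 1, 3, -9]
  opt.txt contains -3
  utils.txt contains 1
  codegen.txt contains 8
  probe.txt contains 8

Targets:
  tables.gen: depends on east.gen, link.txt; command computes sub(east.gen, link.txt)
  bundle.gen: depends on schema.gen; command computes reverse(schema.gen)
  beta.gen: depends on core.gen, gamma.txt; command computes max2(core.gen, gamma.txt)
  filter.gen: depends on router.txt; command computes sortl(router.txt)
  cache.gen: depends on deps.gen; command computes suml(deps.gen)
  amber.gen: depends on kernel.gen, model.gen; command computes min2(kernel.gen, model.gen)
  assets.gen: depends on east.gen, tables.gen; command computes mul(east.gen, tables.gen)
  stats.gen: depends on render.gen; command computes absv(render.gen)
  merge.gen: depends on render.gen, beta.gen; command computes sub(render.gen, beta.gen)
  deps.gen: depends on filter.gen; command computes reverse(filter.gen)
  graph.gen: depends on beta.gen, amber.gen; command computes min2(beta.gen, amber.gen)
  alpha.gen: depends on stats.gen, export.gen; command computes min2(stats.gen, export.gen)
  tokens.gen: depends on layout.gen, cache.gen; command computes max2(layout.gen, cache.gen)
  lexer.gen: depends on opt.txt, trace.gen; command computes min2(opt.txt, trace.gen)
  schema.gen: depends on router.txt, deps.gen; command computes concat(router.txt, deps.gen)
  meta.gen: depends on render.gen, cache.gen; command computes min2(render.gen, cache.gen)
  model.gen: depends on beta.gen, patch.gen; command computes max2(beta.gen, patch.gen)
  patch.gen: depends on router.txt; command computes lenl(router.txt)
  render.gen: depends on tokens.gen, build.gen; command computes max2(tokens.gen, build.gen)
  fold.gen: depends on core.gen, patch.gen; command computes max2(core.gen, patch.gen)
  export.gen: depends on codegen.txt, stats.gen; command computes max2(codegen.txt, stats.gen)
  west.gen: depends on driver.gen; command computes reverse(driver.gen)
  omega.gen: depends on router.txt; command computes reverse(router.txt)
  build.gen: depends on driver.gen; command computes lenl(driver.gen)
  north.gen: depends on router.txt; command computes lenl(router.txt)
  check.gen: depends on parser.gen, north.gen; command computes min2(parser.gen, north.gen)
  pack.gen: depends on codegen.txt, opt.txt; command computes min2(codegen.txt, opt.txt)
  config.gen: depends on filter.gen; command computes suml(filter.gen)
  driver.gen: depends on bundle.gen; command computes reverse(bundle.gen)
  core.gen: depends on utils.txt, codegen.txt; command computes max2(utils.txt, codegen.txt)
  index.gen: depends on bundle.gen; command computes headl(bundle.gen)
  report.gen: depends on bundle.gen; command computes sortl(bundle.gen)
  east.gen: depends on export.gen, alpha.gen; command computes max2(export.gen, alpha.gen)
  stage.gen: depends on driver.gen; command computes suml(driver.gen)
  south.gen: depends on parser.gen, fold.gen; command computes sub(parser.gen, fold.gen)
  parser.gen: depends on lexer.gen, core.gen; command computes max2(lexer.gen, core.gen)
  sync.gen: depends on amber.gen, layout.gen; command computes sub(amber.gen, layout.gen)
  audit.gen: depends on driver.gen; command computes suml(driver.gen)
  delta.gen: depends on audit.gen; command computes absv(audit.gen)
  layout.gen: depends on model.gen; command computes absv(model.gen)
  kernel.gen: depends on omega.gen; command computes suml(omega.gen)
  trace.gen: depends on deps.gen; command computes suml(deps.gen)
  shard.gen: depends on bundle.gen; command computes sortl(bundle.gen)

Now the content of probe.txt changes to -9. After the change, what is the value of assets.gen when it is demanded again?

First evaluation (everything demanded from the output):
  core.gen = max2(1, 8) = 8
  beta.gen = max2(8, -4) = 8
  filter.gen = sortl([-6, 1, 3, -9]) = [-9, -6, 1, 3]
  deps.gen = reverse([-9, -6, 1, 3]) = [3, 1, -6, -9]
  cache.gen = suml([3, 1, -6, -9]) = -11
  patch.gen = lenl([-6, 1, 3, -9]) = 4
  model.gen = max2(8, 4) = 8
  layout.gen = absv(8) = 8
  schema.gen = concat([-6, 1, 3, -9], [3, 1, -6, -9]) = [-6, 1, 3, -9, 3, 1, -6, -9]
  bundle.gen = reverse([-6, 1, 3, -9, 3, 1, -6, -9]) = [-9, -6, 1, 3, -9, 3, 1, -6]
  driver.gen = reverse([-9, -6, 1, 3, -9, 3, 1, -6]) = [-6, 1, 3, -9, 3, 1, -6, -9]
  build.gen = lenl([-6, 1, 3, -9, 3, 1, -6, -9]) = 8
  tokens.gen = max2(8, -11) = 8
  render.gen = max2(8, 8) = 8
  stats.gen = absv(8) = 8
  export.gen = max2(8, 8) = 8
  alpha.gen = min2(8, 8) = 8
  east.gen = max2(8, 8) = 8
  tables.gen = sub(8, 4) = 4
  assets.gen = mul(8, 4) = 32

Propagation after the edit:
  probe.txt feeds no computation that the output demands — nothing is marked dirty and nothing runs.

Key observation: probe.txt is never demanded by the output, so the edit triggers no recomputation at all.

New value of assets.gen: 32.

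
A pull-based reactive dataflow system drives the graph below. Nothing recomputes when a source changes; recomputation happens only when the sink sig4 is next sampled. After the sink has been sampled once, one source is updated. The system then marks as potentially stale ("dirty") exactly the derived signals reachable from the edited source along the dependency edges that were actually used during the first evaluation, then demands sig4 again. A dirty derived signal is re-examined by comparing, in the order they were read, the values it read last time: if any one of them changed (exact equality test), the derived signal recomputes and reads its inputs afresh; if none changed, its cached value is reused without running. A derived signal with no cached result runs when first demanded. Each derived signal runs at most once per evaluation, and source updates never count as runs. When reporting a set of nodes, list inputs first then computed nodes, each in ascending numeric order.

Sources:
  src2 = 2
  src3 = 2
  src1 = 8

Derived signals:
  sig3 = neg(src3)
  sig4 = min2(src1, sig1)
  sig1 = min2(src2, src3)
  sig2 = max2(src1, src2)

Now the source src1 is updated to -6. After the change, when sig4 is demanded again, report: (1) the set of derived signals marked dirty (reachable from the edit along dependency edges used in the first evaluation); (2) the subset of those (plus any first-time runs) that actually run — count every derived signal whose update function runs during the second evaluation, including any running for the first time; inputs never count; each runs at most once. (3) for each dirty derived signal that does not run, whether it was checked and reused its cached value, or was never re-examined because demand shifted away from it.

Marked dirty: sig4.
Derived signals that run: sig4 — 1 in total.
Every dirty derived signal ran.

First evaluation (everything demanded from the output):
  sig1 = min2(2, 2) = 2
  sig4 = min2(8, 2) = 2

Propagation after the edit:
  sig4: runs — src1 8->-6; result -6.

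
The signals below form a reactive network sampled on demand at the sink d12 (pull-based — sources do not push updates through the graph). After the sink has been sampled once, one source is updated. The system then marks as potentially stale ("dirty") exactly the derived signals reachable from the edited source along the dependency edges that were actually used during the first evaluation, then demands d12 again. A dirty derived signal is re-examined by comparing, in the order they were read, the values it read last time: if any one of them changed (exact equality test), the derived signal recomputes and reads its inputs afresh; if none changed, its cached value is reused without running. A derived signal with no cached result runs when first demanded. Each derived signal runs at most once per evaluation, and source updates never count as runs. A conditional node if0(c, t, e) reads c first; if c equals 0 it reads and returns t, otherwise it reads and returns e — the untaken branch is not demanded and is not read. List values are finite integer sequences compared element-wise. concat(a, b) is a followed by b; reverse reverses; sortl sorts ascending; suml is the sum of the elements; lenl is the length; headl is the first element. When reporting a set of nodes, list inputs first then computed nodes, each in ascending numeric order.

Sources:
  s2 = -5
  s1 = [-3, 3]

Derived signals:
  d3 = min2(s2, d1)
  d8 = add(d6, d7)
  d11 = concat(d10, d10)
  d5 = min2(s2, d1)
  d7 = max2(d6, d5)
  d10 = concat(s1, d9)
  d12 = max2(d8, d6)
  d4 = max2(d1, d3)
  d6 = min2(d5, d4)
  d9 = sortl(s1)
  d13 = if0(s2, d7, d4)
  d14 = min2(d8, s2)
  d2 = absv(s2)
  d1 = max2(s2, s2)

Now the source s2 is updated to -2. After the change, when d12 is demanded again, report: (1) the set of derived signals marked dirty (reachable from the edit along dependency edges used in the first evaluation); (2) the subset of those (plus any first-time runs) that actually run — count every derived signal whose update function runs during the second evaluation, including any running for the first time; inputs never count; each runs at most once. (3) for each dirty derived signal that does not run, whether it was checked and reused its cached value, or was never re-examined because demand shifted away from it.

Dirty set: d1, d3, d4, d5, d6, d7, d8, d12.
Run set: d1, d3, d4, d5, d6, d7, d8, d12 (8 run).
All dirty derived signals ended up running.

Initial pass — values computed on the first demand:
  d1 = max2(-5, -5) = -5
  d3 = min2(-5, -5) = -5
  d4 = max2(-5, -5) = -5
  d5 = min2(-5, -5) = -5
  d6 = min2(-5, -5) = -5
  d7 = max2(-5, -5) = -5
  d8 = add(-5, -5) = -10
  d12 = max2(-10, -5) = -5

Second demand — change propagation:
  d1: re-runs because s2 -5->-2; s2 -5->-2; new result -2.
  d3: re-runs because s2 -5->-2; d1 -5->-2; new result -2.
  d4: re-runs because d1 -5->-2; d3 -5->-2; new result -2.
  d5: re-runs because s2 -5->-2; d1 -5->-2; new result -2.
  d6: re-runs because d5 -5->-2; d4 -5->-2; new result -2.
  d7: re-runs because d6 -5->-2; d5 -5->-2; new result -2.
  d8: re-runs because d6 -5->-2; d7 -5->-2; new result -4.
  d12: re-runs because d8 -10->-4; d6 -5->-2; new result -2.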